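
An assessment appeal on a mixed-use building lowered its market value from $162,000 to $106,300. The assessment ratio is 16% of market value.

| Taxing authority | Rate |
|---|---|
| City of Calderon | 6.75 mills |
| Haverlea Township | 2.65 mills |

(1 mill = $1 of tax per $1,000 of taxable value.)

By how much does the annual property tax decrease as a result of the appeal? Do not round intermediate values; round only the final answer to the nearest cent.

$83.77

Old assessed value = $162,000 × 0.16 = $25,920
New assessed value = $106,300 × 0.16 = $17,008
Combined rate = 0.00675 + 0.00265 = 0.0094
Old tax = $25,920 × 0.0094 = $243.648
New tax = $17,008 × 0.0094 = $159.8752
Reduction = $243.648 − $159.8752 = $83.7728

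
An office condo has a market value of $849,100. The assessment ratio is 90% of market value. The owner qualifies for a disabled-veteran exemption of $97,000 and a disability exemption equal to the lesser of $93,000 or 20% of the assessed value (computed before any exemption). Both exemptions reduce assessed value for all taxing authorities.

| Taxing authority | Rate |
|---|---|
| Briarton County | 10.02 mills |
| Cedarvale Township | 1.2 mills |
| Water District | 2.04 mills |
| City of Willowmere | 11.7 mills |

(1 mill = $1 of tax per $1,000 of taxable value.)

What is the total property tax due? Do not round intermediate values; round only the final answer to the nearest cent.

$14,331.78

Assessed value = $849,100 × 0.9 = $764,190
Disability exemption = min($93,000, 20% × $764,190) = min($93,000, $152,838) = $93,000 (dollar cap binds)
Taxable value = $764,190 − $97,000 − $93,000 = $574,190
Briarton County: $574,190 × 0.01002 = $5,753.3838
Cedarvale Township: $574,190 × 0.0012 = $689.028
Water District: $574,190 × 0.00204 = $1,171.3476
City of Willowmere: $574,190 × 0.0117 = $6,718.023
Total = $14,331.7824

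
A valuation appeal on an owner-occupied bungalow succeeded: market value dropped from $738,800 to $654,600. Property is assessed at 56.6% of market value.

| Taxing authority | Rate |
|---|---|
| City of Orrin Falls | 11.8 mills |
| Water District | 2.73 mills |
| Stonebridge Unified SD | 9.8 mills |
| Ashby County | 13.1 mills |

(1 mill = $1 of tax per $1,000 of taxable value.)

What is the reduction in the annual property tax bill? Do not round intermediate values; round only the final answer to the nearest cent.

$1,783.81

Old assessed value = $738,800 × 0.566 = $418,160.8
New assessed value = $654,600 × 0.566 = $370,503.6
Combined rate = 0.0118 + 0.00273 + 0.0098 + 0.0131 = 0.03743
Old tax = $418,160.8 × 0.03743 = $15,651.758744
New tax = $370,503.6 × 0.03743 = $13,867.949748
Reduction = $15,651.758744 − $13,867.949748 = $1,783.808996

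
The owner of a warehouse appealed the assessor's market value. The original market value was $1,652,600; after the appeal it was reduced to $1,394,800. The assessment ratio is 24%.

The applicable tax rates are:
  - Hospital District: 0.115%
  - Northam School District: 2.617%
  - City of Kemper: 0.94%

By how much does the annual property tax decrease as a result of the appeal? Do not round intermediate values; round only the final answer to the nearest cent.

$2,271.94

Old assessed value = $1,652,600 × 0.24 = $396,624
New assessed value = $1,394,800 × 0.24 = $334,752
Combined rate = 0.00115 + 0.02617 + 0.0094 = 0.03672
Old tax = $396,624 × 0.03672 = $14,564.03328
New tax = $334,752 × 0.03672 = $12,292.09344
Reduction = $14,564.03328 − $12,292.09344 = $2,271.93984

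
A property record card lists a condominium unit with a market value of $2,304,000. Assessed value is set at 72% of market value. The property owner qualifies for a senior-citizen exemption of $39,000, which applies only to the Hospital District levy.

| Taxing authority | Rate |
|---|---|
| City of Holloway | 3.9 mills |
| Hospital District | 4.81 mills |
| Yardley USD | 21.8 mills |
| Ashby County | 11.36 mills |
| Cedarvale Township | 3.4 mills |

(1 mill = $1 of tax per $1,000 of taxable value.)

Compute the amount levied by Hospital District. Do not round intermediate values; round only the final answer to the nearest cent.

$7,791.62

Assessed value = $2,304,000 × 0.72 = $1,658,880
Hospital District taxable value = $1,658,880 − $39,000 = $1,619,880
Hospital District levy = $1,619,880 × 0.00481 = $7,791.6228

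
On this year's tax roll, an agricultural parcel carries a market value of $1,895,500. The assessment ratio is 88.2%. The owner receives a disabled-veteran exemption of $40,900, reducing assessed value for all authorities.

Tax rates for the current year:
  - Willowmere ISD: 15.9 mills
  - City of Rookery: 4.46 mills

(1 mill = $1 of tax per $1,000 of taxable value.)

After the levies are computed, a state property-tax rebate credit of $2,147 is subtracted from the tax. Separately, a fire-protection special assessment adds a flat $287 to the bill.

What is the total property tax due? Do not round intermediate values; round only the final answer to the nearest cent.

Assessed value = $1,895,500 × 0.882 = $1,671,831
Taxable value = $1,671,831 − $40,900 = $1,630,931
Willowmere ISD: $1,630,931 × 0.0159 = $25,931.8029
City of Rookery: $1,630,931 × 0.00446 = $7,273.95226
Levies subtotal = $33,205.75516
After credit = $33,205.75516 − $2,147 = $31,058.75516
Total = $31,058.75516 + $287 = $31,345.75516

$31,345.76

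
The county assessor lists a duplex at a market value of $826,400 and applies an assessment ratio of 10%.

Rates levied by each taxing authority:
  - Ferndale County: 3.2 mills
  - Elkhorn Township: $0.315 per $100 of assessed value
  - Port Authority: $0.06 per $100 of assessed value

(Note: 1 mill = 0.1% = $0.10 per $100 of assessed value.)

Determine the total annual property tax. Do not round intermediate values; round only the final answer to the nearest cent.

$574.35

Assessed value = $826,400 × 0.1 = $82,640
Ferndale County: $82,640 × 0.0032 = $264.448
Elkhorn Township: $82,640 × 0.00315 = $260.316
Port Authority: $82,640 × 0.0006 = $49.584
Total = $574.348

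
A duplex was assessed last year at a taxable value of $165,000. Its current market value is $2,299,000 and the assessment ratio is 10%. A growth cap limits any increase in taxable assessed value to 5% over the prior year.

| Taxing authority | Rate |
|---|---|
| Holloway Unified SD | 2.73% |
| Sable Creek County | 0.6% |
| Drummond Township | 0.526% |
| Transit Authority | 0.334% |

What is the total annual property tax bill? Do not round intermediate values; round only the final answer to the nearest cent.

$7,259.18

Uncapped assessed value = $2,299,000 × 0.1 = $229,900
Cap limit = $165,000 × 1.05 = $173,250
Taxable assessed value = min($229,900, $173,250) = $173,250 (cap binds)
Holloway Unified SD: $173,250 × 0.0273 = $4,729.725
Sable Creek County: $173,250 × 0.006 = $1,039.5
Drummond Township: $173,250 × 0.00526 = $911.295
Transit Authority: $173,250 × 0.00334 = $578.655
Total = $7,259.175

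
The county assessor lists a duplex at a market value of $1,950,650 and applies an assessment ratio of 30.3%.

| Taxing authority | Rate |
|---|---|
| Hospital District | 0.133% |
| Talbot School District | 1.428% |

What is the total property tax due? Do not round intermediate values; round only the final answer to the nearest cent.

$9,226.24

Assessed value = $1,950,650 × 0.303 = $591,046.95
Hospital District: $591,046.95 × 0.00133 = $786.0924435
Talbot School District: $591,046.95 × 0.01428 = $8,440.150446
Total = $786.0924435 + $8,440.150446 = $9,226.2428895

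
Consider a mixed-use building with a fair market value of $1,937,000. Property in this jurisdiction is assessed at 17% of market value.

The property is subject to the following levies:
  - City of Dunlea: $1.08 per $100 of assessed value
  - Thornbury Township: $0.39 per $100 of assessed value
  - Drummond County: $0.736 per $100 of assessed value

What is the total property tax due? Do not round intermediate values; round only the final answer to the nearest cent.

$7,264.14

Assessed value = $1,937,000 × 0.17 = $329,290
City of Dunlea: $329,290 × 0.0108 = $3,556.332
Thornbury Township: $329,290 × 0.0039 = $1,284.231
Drummond County: $329,290 × 0.00736 = $2,423.5744
Total = $3,556.332 + $1,284.231 + $2,423.5744 = $7,264.1374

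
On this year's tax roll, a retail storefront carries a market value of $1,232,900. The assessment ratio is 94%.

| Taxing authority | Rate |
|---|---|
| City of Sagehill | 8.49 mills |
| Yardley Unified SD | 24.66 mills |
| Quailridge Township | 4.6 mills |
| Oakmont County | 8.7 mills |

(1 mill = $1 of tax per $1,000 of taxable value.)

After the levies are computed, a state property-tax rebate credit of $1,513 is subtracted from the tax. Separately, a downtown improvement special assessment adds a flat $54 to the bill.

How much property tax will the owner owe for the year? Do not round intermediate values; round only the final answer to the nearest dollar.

Assessed value = $1,232,900 × 0.94 = $1,158,926
City of Sagehill: $1,158,926 × 0.00849 = $9,839.28174
Yardley Unified SD: $1,158,926 × 0.02466 = $28,579.11516
Quailridge Township: $1,158,926 × 0.0046 = $5,331.0596
Oakmont County: $1,158,926 × 0.0087 = $10,082.6562
Levies subtotal = $53,832.1127
After credit = $53,832.1127 − $1,513 = $52,319.1127
Total = $52,319.1127 + $54 = $52,373.1127

$52,373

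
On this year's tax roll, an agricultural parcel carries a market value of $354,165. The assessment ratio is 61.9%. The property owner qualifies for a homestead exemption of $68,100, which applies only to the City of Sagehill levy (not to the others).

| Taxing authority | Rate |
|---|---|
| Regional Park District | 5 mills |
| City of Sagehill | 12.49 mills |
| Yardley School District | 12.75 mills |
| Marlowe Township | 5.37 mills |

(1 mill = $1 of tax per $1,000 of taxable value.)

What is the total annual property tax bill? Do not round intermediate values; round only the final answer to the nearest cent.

$6,956.14

Assessed value = $354,165 × 0.619 = $219,228.135
Regional Park District: $219,228.135 × 0.005 = $1,096.140675
City of Sagehill: ($219,228.135 − $68,100) × 0.01249 = $151,128.135 × 0.01249 = $1,887.59040615
Yardley School District: $219,228.135 × 0.01275 = $2,795.15872125
Marlowe Township: $219,228.135 × 0.00537 = $1,177.25508495
Total = $6,956.14488735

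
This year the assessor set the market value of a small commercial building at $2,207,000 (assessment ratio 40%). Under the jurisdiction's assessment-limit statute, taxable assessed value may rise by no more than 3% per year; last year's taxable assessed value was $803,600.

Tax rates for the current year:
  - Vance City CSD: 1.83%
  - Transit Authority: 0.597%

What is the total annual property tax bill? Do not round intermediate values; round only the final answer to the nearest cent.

$20,088.47

Uncapped assessed value = $2,207,000 × 0.4 = $882,800
Cap limit = $803,600 × 1.03 = $827,708
Taxable assessed value = min($882,800, $827,708) = $827,708 (cap binds)
Vance City CSD: $827,708 × 0.0183 = $15,147.0564
Transit Authority: $827,708 × 0.00597 = $4,941.41676
Total = $20,088.47316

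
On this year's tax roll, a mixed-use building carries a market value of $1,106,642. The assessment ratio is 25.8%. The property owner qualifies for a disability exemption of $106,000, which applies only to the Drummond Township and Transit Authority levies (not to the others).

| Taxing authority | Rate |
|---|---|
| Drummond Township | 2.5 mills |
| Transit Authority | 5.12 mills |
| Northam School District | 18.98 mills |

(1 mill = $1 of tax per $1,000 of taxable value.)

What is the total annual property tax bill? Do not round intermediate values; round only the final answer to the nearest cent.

Assessed value = $1,106,642 × 0.258 = $285,513.636
Drummond Township: ($285,513.636 − $106,000) × 0.0025 = $179,513.636 × 0.0025 = $448.78409
Transit Authority: ($285,513.636 − $106,000) × 0.00512 = $179,513.636 × 0.00512 = $919.10981632
Northam School District: $285,513.636 × 0.01898 = $5,419.04881128
Total = $6,786.9427176

$6,786.94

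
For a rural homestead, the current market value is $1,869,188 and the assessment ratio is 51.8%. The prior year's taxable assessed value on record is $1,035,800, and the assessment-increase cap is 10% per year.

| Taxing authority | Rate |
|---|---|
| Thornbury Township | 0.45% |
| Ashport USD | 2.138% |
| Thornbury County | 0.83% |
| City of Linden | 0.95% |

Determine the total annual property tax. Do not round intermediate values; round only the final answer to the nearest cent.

Uncapped assessed value = $1,869,188 × 0.518 = $968,239.384
Cap limit = $1,035,800 × 1.1 = $1,139,380
Taxable assessed value = min($968,239.384, $1,139,380) = $968,239.384 (cap does not bind)
Thornbury Township: $968,239.384 × 0.0045 = $4,357.077228
Ashport USD: $968,239.384 × 0.02138 = $20,700.95802992
Thornbury County: $968,239.384 × 0.0083 = $8,036.3868872
City of Linden: $968,239.384 × 0.0095 = $9,198.274148
Total = $42,292.69629312

$42,292.70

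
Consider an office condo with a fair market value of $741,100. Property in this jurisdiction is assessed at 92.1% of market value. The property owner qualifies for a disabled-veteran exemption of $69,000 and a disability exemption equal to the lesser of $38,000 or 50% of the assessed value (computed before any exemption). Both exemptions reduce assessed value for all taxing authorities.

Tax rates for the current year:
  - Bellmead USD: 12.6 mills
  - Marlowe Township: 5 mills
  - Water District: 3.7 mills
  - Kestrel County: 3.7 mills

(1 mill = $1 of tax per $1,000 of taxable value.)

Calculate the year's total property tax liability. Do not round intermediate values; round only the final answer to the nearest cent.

$14,388.83

Assessed value = $741,100 × 0.921 = $682,553.1
Disability exemption = min($38,000, 50% × $682,553.1) = min($38,000, $341,276.55) = $38,000 (dollar cap binds)
Taxable value = $682,553.1 − $69,000 − $38,000 = $575,553.1
Bellmead USD: $575,553.1 × 0.0126 = $7,251.96906
Marlowe Township: $575,553.1 × 0.005 = $2,877.7655
Water District: $575,553.1 × 0.0037 = $2,129.54647
Kestrel County: $575,553.1 × 0.0037 = $2,129.54647
Total = $14,388.8275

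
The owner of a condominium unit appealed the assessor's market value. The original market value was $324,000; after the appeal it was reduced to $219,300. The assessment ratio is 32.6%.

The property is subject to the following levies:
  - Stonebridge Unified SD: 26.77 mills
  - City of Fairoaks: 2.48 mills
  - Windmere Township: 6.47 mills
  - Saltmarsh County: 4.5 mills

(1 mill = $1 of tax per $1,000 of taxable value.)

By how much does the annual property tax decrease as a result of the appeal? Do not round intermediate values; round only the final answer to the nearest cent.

$1,372.80

Old assessed value = $324,000 × 0.326 = $105,624
New assessed value = $219,300 × 0.326 = $71,491.8
Combined rate = 0.02677 + 0.00248 + 0.00647 + 0.0045 = 0.04022
Old tax = $105,624 × 0.04022 = $4,248.19728
New tax = $71,491.8 × 0.04022 = $2,875.400196
Reduction = $4,248.19728 − $2,875.400196 = $1,372.797084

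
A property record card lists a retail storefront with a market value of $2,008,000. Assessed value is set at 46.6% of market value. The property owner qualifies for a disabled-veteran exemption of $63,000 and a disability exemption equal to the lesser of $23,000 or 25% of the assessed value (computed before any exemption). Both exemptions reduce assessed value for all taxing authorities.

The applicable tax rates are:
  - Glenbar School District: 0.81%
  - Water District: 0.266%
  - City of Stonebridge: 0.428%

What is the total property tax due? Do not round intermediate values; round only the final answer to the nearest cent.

$12,779.91

Assessed value = $2,008,000 × 0.466 = $935,728
Disability exemption = min($23,000, 25% × $935,728) = min($23,000, $233,932) = $23,000 (dollar cap binds)
Taxable value = $935,728 − $63,000 − $23,000 = $849,728
Glenbar School District: $849,728 × 0.0081 = $6,882.7968
Water District: $849,728 × 0.00266 = $2,260.27648
City of Stonebridge: $849,728 × 0.00428 = $3,636.83584
Total = $12,779.90912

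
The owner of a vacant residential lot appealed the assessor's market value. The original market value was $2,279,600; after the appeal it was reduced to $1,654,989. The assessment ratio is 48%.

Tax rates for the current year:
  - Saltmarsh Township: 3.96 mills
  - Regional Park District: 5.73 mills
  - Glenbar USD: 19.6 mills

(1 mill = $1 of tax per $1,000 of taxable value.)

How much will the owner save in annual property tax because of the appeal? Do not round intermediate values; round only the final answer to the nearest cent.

Old assessed value = $2,279,600 × 0.48 = $1,094,208
New assessed value = $1,654,989 × 0.48 = $794,394.72
Combined rate = 0.00396 + 0.00573 + 0.0196 = 0.02929
Old tax = $1,094,208 × 0.02929 = $32,049.35232
New tax = $794,394.72 × 0.02929 = $23,267.8213488
Reduction = $32,049.35232 − $23,267.8213488 = $8,781.5309712

$8,781.53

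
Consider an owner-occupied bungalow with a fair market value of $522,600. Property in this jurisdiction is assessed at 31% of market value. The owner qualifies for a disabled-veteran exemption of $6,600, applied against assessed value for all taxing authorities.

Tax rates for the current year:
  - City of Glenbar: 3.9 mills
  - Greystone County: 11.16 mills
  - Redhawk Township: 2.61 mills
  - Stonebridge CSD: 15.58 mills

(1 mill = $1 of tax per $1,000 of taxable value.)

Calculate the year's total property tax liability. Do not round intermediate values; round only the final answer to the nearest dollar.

Assessed value = $522,600 × 0.31 = $162,006
Taxable value = $162,006 − $6,600 = $155,406
City of Glenbar: $155,406 × 0.0039 = $606.0834
Greystone County: $155,406 × 0.01116 = $1,734.33096
Redhawk Township: $155,406 × 0.00261 = $405.60966
Stonebridge CSD: $155,406 × 0.01558 = $2,421.22548
Total = $606.0834 + $1,734.33096 + $405.60966 + $2,421.22548 = $5,167.2495

$5,167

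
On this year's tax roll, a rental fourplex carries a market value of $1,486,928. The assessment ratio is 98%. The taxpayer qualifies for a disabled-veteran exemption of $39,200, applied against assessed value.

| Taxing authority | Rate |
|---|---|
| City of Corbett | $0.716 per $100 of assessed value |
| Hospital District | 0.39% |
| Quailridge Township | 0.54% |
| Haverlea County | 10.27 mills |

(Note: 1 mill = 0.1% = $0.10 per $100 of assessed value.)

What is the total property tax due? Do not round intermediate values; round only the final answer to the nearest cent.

Assessed value = $1,486,928 × 0.98 = $1,457,189.44
Taxable value = $1,457,189.44 − $39,200 = $1,417,989.44
City of Corbett: $1,417,989.44 × 0.00716 = $10,152.8043904
Hospital District: $1,417,989.44 × 0.0039 = $5,530.158816
Quailridge Township: $1,417,989.44 × 0.0054 = $7,657.142976
Haverlea County: $1,417,989.44 × 0.01027 = $14,562.7515488
Total = $37,902.8577312

$37,902.86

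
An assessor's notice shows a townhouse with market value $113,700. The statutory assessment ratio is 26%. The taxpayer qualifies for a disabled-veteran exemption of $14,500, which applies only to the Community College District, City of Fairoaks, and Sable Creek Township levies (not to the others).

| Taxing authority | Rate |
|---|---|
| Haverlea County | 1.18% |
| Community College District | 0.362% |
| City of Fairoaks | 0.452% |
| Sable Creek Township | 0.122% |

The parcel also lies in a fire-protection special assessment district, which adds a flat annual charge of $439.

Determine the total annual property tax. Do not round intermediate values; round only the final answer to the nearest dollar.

Assessed value = $113,700 × 0.26 = $29,562
Haverlea County: $29,562 × 0.0118 = $348.8316
Community College District: ($29,562 − $14,500) × 0.00362 = $15,062 × 0.00362 = $54.52444
City of Fairoaks: ($29,562 − $14,500) × 0.00452 = $15,062 × 0.00452 = $68.08024
Sable Creek Township: ($29,562 − $14,500) × 0.00122 = $15,062 × 0.00122 = $18.37564
Levies subtotal = $489.81192
Total = $489.81192 + $439 = $928.81192

$929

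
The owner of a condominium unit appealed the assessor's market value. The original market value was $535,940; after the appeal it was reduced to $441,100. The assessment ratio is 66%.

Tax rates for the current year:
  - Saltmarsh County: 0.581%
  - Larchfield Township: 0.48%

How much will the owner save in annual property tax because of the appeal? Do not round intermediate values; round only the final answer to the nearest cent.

Old assessed value = $535,940 × 0.66 = $353,720.4
New assessed value = $441,100 × 0.66 = $291,126
Combined rate = 0.00581 + 0.0048 = 0.01061
Old tax = $353,720.4 × 0.01061 = $3,752.973444
New tax = $291,126 × 0.01061 = $3,088.84686
Reduction = $3,752.973444 − $3,088.84686 = $664.126584

$664.13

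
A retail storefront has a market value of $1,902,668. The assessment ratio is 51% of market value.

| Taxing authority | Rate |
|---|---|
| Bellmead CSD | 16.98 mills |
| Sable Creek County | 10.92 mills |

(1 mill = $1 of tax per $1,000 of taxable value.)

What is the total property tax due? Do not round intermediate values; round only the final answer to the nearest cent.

$27,073.06

Assessed value = $1,902,668 × 0.51 = $970,360.68
Bellmead CSD: $970,360.68 × 0.01698 = $16,476.7243464
Sable Creek County: $970,360.68 × 0.01092 = $10,596.3386256
Total = $16,476.7243464 + $10,596.3386256 = $27,073.062972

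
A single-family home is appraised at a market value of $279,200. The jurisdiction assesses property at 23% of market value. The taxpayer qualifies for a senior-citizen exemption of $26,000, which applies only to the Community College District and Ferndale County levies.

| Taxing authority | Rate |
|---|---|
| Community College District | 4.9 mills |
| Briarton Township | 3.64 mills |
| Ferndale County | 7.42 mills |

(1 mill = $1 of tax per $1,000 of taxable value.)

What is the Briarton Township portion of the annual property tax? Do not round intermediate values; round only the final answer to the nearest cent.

Assessed value = $279,200 × 0.23 = $64,216
Briarton Township taxable value = $64,216 (exemption does not apply)
Briarton Township levy = $64,216 × 0.00364 = $233.74624

$233.75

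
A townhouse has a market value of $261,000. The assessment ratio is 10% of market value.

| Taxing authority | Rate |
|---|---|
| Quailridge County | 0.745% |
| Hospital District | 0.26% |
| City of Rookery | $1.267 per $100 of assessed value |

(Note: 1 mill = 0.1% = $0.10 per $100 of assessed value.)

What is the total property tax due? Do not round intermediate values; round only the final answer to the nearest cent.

Assessed value = $261,000 × 0.1 = $26,100
Quailridge County: $26,100 × 0.00745 = $194.445
Hospital District: $26,100 × 0.0026 = $67.86
City of Rookery: $26,100 × 0.01267 = $330.687
Total = $592.992

$592.99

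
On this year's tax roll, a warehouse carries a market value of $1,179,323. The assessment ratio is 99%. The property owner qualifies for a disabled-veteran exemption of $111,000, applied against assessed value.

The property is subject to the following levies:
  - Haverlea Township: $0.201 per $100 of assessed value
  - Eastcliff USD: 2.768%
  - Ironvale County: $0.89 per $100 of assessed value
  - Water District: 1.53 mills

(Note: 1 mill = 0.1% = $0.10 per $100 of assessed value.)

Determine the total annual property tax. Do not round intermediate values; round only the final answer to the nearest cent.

Assessed value = $1,179,323 × 0.99 = $1,167,529.77
Taxable value = $1,167,529.77 − $111,000 = $1,056,529.77
Haverlea Township: $1,056,529.77 × 0.00201 = $2,123.6248377
Eastcliff USD: $1,056,529.77 × 0.02768 = $29,244.7440336
Ironvale County: $1,056,529.77 × 0.0089 = $9,403.114953
Water District: $1,056,529.77 × 0.00153 = $1,616.4905481
Total = $42,387.9743724

$42,387.97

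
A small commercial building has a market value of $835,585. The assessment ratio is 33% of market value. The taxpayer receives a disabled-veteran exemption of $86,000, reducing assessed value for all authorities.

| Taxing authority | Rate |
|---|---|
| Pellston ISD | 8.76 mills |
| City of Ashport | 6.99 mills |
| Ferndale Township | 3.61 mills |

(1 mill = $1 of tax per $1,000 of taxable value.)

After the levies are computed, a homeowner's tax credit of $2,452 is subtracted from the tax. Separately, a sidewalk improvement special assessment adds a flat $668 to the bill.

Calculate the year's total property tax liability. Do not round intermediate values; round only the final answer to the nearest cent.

$1,889.43

Assessed value = $835,585 × 0.33 = $275,743.05
Taxable value = $275,743.05 − $86,000 = $189,743.05
Pellston ISD: $189,743.05 × 0.00876 = $1,662.149118
City of Ashport: $189,743.05 × 0.00699 = $1,326.3039195
Ferndale Township: $189,743.05 × 0.00361 = $684.9724105
Levies subtotal = $3,673.425448
After credit = $3,673.425448 − $2,452 = $1,221.425448
Total = $1,221.425448 + $668 = $1,889.425448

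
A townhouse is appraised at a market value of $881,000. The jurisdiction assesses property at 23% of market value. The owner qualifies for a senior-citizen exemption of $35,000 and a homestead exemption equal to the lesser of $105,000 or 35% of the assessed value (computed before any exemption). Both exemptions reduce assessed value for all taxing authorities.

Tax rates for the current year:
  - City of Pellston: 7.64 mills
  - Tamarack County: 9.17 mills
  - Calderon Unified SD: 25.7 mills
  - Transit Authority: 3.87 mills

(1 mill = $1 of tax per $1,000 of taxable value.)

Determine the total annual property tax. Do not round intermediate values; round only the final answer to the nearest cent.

Assessed value = $881,000 × 0.23 = $202,630
Homestead exemption = min($105,000, 35% × $202,630) = min($105,000, $70,920.5) = $70,920.5 (percentage binds)
Taxable value = $202,630 − $35,000 − $70,920.5 = $96,709.5
City of Pellston: $96,709.5 × 0.00764 = $738.86058
Tamarack County: $96,709.5 × 0.00917 = $886.826115
Calderon Unified SD: $96,709.5 × 0.0257 = $2,485.43415
Transit Authority: $96,709.5 × 0.00387 = $374.265765
Total = $4,485.38661

$4,485.39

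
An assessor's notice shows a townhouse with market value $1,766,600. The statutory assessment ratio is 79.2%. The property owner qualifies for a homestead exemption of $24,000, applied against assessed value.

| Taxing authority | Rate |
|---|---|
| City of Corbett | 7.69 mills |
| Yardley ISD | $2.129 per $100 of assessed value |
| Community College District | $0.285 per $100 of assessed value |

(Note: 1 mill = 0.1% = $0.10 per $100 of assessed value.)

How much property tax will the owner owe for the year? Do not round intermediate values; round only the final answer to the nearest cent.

Assessed value = $1,766,600 × 0.792 = $1,399,147.2
Taxable value = $1,399,147.2 − $24,000 = $1,375,147.2
City of Corbett: $1,375,147.2 × 0.00769 = $10,574.881968
Yardley ISD: $1,375,147.2 × 0.02129 = $29,276.883888
Community College District: $1,375,147.2 × 0.00285 = $3,919.16952
Total = $43,770.935376

$43,770.94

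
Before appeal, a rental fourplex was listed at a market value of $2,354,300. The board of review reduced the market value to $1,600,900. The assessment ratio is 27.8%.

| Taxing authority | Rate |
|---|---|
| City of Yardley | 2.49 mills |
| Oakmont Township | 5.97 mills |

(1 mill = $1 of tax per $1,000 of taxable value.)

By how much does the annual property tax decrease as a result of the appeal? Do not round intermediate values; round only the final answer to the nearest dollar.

$1,772

Old assessed value = $2,354,300 × 0.278 = $654,495.4
New assessed value = $1,600,900 × 0.278 = $445,050.2
Combined rate = 0.00249 + 0.00597 = 0.00846
Old tax = $654,495.4 × 0.00846 = $5,537.031084
New tax = $445,050.2 × 0.00846 = $3,765.124692
Reduction = $5,537.031084 − $3,765.124692 = $1,771.906392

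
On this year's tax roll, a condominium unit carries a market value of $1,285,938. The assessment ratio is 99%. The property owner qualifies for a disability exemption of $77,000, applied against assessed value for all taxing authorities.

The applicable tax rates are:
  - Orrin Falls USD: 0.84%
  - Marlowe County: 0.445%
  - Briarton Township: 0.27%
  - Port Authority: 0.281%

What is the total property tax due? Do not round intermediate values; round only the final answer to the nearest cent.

$21,960.00

Assessed value = $1,285,938 × 0.99 = $1,273,078.62
Taxable value = $1,273,078.62 − $77,000 = $1,196,078.62
Orrin Falls USD: $1,196,078.62 × 0.0084 = $10,047.060408
Marlowe County: $1,196,078.62 × 0.00445 = $5,322.549859
Briarton Township: $1,196,078.62 × 0.0027 = $3,229.412274
Port Authority: $1,196,078.62 × 0.00281 = $3,360.9809222
Total = $10,047.060408 + $5,322.549859 + $3,229.412274 + $3,360.9809222 = $21,960.0034632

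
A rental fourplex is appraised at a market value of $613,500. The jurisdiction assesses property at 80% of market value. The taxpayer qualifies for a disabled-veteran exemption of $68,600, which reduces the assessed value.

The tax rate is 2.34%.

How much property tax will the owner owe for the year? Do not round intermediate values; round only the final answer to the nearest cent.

$9,879.48

Assessed value = $613,500 × 0.8 = $490,800
Taxable value = $490,800 − $68,600 = $422,200
Tax = $422,200 × 0.0234 = $9,879.48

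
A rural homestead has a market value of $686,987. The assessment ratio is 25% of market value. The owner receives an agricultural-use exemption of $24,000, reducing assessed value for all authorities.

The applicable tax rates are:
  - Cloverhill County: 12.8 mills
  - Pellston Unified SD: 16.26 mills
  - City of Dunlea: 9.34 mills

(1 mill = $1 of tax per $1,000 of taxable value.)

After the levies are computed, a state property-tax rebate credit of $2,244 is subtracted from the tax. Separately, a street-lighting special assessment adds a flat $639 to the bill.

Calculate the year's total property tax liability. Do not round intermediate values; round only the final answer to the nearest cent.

Assessed value = $686,987 × 0.25 = $171,746.75
Taxable value = $171,746.75 − $24,000 = $147,746.75
Cloverhill County: $147,746.75 × 0.0128 = $1,891.1584
Pellston Unified SD: $147,746.75 × 0.01626 = $2,402.362155
City of Dunlea: $147,746.75 × 0.00934 = $1,379.954645
Levies subtotal = $5,673.4752
After credit = $5,673.4752 − $2,244 = $3,429.4752
Total = $3,429.4752 + $639 = $4,068.4752

$4,068.48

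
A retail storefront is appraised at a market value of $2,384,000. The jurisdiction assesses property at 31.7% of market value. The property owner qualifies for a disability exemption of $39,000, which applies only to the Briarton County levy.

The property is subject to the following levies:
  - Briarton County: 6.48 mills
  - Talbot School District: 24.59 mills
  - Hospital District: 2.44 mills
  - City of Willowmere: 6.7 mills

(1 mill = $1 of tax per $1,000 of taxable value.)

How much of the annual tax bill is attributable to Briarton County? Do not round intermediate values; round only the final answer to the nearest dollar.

Assessed value = $2,384,000 × 0.317 = $755,728
Briarton County taxable value = $755,728 − $39,000 = $716,728
Briarton County levy = $716,728 × 0.00648 = $4,644.39744

$4,644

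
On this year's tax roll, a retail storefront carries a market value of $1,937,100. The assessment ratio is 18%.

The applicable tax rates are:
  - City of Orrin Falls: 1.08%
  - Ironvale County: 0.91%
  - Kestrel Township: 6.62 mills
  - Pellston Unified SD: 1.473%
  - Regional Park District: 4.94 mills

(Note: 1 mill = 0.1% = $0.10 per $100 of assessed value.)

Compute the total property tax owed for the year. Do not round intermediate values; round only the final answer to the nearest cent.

Assessed value = $1,937,100 × 0.18 = $348,678
City of Orrin Falls: $348,678 × 0.0108 = $3,765.7224
Ironvale County: $348,678 × 0.0091 = $3,172.9698
Kestrel Township: $348,678 × 0.00662 = $2,308.24836
Pellston Unified SD: $348,678 × 0.01473 = $5,136.02694
Regional Park District: $348,678 × 0.00494 = $1,722.46932
Total = $16,105.43682

$16,105.44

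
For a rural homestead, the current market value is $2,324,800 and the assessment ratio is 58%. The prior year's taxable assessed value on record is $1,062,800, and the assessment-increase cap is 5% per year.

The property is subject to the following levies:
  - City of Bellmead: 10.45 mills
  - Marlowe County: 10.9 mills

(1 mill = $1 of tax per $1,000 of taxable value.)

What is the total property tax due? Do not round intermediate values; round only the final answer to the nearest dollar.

$23,825

Uncapped assessed value = $2,324,800 × 0.58 = $1,348,384
Cap limit = $1,062,800 × 1.05 = $1,115,940
Taxable assessed value = min($1,348,384, $1,115,940) = $1,115,940 (cap binds)
City of Bellmead: $1,115,940 × 0.01045 = $11,661.573
Marlowe County: $1,115,940 × 0.0109 = $12,163.746
Total = $23,825.319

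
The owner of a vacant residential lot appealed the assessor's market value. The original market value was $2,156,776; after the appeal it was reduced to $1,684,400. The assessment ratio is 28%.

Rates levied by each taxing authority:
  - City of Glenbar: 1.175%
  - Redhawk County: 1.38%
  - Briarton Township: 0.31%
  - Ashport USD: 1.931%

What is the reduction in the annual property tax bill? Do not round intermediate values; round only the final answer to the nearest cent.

Old assessed value = $2,156,776 × 0.28 = $603,897.28
New assessed value = $1,684,400 × 0.28 = $471,632
Combined rate = 0.01175 + 0.0138 + 0.0031 + 0.01931 = 0.04796
Old tax = $603,897.28 × 0.04796 = $28,962.9135488
New tax = $471,632 × 0.04796 = $22,619.47072
Reduction = $28,962.9135488 − $22,619.47072 = $6,343.4428288

$6,343.44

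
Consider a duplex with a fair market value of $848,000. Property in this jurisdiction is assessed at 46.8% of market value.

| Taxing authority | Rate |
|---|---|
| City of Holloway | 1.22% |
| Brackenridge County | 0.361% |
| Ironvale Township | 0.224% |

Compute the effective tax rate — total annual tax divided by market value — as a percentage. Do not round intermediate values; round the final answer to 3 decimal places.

0.845%

Assessed value = $848,000 × 0.468 = $396,864
City of Holloway: $396,864 × 0.0122 = $4,841.7408
Brackenridge County: $396,864 × 0.00361 = $1,432.67904
Ironvale Township: $396,864 × 0.00224 = $888.97536
Total tax = $7,163.3952
Effective rate = $7,163.3952 ÷ $848,000 = 0.845% of market value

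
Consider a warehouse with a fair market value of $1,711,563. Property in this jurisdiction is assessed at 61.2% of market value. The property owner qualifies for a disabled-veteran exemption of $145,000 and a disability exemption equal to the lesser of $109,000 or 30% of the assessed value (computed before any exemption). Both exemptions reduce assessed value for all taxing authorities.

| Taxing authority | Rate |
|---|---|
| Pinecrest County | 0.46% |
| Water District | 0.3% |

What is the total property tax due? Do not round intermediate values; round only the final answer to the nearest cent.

$6,030.42

Assessed value = $1,711,563 × 0.612 = $1,047,476.556
Disability exemption = min($109,000, 30% × $1,047,476.556) = min($109,000, $314,242.9668) = $109,000 (dollar cap binds)
Taxable value = $1,047,476.556 − $145,000 − $109,000 = $793,476.556
Pinecrest County: $793,476.556 × 0.0046 = $3,649.9921576
Water District: $793,476.556 × 0.003 = $2,380.429668
Total = $6,030.4218256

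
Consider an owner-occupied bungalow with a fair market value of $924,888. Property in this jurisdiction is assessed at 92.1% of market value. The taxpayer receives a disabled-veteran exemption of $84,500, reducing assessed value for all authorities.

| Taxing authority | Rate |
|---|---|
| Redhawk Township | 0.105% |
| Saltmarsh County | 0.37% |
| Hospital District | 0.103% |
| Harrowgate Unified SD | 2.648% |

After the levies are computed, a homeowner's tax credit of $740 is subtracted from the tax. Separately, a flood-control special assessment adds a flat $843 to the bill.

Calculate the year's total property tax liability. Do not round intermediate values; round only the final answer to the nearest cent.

$24,856.80

Assessed value = $924,888 × 0.921 = $851,821.848
Taxable value = $851,821.848 − $84,500 = $767,321.848
Redhawk Township: $767,321.848 × 0.00105 = $805.6879404
Saltmarsh County: $767,321.848 × 0.0037 = $2,839.0908376
Hospital District: $767,321.848 × 0.00103 = $790.34150344
Harrowgate Unified SD: $767,321.848 × 0.02648 = $20,318.68253504
Levies subtotal = $24,753.80281648
After credit = $24,753.80281648 − $740 = $24,013.80281648
Total = $24,013.80281648 + $843 = $24,856.80281648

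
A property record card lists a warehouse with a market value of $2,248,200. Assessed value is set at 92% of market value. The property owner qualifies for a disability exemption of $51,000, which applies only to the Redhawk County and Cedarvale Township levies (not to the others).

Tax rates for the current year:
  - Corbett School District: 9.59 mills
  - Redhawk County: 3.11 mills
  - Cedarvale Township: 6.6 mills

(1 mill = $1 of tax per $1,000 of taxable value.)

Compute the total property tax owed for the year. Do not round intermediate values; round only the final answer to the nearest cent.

$39,423.83

Assessed value = $2,248,200 × 0.92 = $2,068,344
Corbett School District: $2,068,344 × 0.00959 = $19,835.41896
Redhawk County: ($2,068,344 − $51,000) × 0.00311 = $2,017,344 × 0.00311 = $6,273.93984
Cedarvale Township: ($2,068,344 − $51,000) × 0.0066 = $2,017,344 × 0.0066 = $13,314.4704
Total = $39,423.8292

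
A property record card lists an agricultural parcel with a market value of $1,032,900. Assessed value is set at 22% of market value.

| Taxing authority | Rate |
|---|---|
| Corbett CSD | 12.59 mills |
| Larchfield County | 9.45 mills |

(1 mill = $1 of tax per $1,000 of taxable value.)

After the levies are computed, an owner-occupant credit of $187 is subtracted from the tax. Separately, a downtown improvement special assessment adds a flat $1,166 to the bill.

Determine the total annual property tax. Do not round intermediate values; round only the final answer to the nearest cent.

Assessed value = $1,032,900 × 0.22 = $227,238
Corbett CSD: $227,238 × 0.01259 = $2,860.92642
Larchfield County: $227,238 × 0.00945 = $2,147.3991
Levies subtotal = $5,008.32552
After credit = $5,008.32552 − $187 = $4,821.32552
Total = $4,821.32552 + $1,166 = $5,987.32552

$5,987.33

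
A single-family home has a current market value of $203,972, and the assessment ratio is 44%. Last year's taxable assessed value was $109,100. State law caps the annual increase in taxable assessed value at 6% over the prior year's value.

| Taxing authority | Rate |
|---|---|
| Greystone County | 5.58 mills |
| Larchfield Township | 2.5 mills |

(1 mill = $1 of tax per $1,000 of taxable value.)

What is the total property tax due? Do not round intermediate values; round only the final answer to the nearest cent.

$725.16

Uncapped assessed value = $203,972 × 0.44 = $89,747.68
Cap limit = $109,100 × 1.06 = $115,646
Taxable assessed value = min($89,747.68, $115,646) = $89,747.68 (cap does not bind)
Greystone County: $89,747.68 × 0.00558 = $500.7920544
Larchfield Township: $89,747.68 × 0.0025 = $224.3692
Total = $725.1612544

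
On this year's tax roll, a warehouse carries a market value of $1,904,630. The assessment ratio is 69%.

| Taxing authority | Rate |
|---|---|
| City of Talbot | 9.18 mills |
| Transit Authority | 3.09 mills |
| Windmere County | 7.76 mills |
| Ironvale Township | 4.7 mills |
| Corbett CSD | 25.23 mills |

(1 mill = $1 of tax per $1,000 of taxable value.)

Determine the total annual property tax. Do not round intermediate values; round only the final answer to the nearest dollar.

Assessed value = $1,904,630 × 0.69 = $1,314,194.7
City of Talbot: $1,314,194.7 × 0.00918 = $12,064.307346
Transit Authority: $1,314,194.7 × 0.00309 = $4,060.861623
Windmere County: $1,314,194.7 × 0.00776 = $10,198.150872
Ironvale Township: $1,314,194.7 × 0.0047 = $6,176.71509
Corbett CSD: $1,314,194.7 × 0.02523 = $33,157.132281
Total = $12,064.307346 + $4,060.861623 + $10,198.150872 + $6,176.71509 + $33,157.132281 = $65,657.167212

$65,657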